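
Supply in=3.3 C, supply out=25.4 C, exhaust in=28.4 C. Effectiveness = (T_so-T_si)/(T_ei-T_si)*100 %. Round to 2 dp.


eff = (25.4-3.3)/(28.4-3.3)*100 = 88.05 %

88.05 %


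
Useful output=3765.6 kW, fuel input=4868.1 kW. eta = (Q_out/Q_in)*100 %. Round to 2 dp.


eta = (3765.6/4868.1)*100 = 77.35 %

77.35 %


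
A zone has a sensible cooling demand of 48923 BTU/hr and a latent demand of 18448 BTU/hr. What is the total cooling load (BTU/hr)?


Qt = 48923 + 18448 = 67371 BTU/hr

67371 BTU/hr


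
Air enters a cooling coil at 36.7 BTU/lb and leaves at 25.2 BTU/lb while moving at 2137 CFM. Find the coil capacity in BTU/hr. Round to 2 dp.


Q = 4.5 * 2137 * (36.7 - 25.2) = 110589.75 BTU/hr

110589.75 BTU/hr


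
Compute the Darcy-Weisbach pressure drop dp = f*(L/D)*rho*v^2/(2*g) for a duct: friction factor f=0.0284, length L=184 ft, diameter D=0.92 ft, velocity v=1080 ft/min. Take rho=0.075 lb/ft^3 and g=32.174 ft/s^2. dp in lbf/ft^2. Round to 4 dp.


v_fps = 1080/60 = 18.0 ft/s
dp = 0.0284*(184/0.92)*0.075*18.0^2/(2*32.174) = 2.1450 lbf/ft^2

2.1450 lbf/ft^2


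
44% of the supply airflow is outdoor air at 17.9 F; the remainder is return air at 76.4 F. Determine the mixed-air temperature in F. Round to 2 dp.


T_mix = 0.44*17.9 + 0.56*76.4 = 50.66 F

50.66 F


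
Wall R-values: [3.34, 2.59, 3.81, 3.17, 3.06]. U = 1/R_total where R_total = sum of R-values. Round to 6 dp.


R_total = 3.34 + 2.59 + 3.81 + 3.17 + 3.06 = 15.97
U = 1/15.97 = 0.062617

0.062617


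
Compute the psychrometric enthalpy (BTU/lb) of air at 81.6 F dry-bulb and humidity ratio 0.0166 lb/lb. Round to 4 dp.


h = 0.24*81.6 + 0.0166*(1061+0.444*81.6) = 37.7980 BTU/lb

37.7980 BTU/lb


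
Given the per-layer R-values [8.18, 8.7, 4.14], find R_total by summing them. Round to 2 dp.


R_total = 8.18 + 8.7 + 4.14 = 21.02

21.02


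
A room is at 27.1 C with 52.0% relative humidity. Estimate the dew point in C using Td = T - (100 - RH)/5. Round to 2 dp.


Td = 27.1 - (100-52.0)/5 = 17.50 C

17.50 C


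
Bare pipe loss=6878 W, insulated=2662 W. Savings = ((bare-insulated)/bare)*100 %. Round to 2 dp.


Savings = ((6878-2662)/6878)*100 = 61.30 %

61.30 %


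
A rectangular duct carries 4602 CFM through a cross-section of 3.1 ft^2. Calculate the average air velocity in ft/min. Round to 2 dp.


V = 4602 / 3.1 = 1484.52 ft/min

1484.52 ft/min


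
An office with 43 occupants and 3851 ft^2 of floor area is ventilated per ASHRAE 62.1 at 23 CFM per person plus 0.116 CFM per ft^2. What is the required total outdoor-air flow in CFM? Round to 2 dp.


Total = 43*23 + 3851*0.116 = 1435.72 CFM

1435.72 CFM


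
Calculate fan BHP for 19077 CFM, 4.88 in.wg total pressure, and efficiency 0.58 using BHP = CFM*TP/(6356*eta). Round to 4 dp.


BHP = 19077 * 4.88 / (6356 * 0.58) = 25.2533 hp

25.2533 hp


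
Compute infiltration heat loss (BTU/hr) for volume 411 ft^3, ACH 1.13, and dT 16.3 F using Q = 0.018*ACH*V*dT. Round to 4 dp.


Q = 0.018 * 1.13 * 411 * 16.3 = 136.2638 BTU/hr

136.2638 BTU/hr


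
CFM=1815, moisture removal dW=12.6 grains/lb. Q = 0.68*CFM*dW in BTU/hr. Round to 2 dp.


Q = 0.68 * 1815 * 12.6 = 15550.92 BTU/hr

15550.92 BTU/hr


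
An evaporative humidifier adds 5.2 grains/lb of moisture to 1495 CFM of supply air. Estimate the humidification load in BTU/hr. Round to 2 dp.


Q = 0.68 * 1495 * 5.2 = 5286.32 BTU/hr

5286.32 BTU/hr


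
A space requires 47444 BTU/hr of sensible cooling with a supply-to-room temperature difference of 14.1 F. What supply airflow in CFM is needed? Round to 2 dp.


CFM = 47444 / (1.08 * 14.1) = 3115.58

3115.58 CFM


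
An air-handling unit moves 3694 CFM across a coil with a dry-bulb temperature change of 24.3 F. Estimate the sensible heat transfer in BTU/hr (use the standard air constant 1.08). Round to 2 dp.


Q = 1.08 * 3694 * 24.3 = 96945.34 BTU/hr

96945.34 BTU/hr


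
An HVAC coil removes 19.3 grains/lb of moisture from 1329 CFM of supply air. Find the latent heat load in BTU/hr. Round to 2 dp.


Q = 0.68 * 1329 * 19.3 = 17441.80 BTU/hr

17441.80 BTU/hr


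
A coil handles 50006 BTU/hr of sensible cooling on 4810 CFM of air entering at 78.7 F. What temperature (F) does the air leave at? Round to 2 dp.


dT = 50006/(1.08*4810) = 9.6262
T_leave = 78.7 - 9.6262 = 69.07 F

69.07 F


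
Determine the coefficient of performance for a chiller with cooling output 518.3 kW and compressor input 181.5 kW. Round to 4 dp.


COP = 518.3 / 181.5 = 2.8556

2.8556


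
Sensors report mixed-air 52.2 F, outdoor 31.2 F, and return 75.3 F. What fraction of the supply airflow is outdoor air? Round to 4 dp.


frac = (52.2 - 75.3) / (31.2 - 75.3) = 0.5238

0.5238


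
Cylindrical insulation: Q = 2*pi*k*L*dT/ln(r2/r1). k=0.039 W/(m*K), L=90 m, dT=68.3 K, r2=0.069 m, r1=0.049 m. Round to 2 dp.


Q = 2*pi*0.039*90*68.3/ln(0.069/0.049) = 4400.66 W

4400.66 W


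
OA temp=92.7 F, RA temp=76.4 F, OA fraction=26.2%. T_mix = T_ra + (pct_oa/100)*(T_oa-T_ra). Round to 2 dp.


T_mix = 76.4 + (26.2/100)*(92.7-76.4) = 80.67 F

80.67 F


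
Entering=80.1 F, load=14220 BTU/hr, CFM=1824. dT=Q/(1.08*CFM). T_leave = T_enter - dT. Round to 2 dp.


dT = 14220/(1.08*1824) = 7.2186
T_leave = 80.1 - 7.2186 = 72.88 F

72.88 F


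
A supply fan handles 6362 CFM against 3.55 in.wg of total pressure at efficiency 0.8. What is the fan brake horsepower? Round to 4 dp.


BHP = 6362 * 3.55 / (6356 * 0.8) = 4.4417 hp

4.4417 hp


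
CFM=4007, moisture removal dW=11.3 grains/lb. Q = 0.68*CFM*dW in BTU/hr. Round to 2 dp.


Q = 0.68 * 4007 * 11.3 = 30789.79 BTU/hr

30789.79 BTU/hr


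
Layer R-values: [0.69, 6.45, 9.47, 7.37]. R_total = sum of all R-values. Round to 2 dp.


R_total = 0.69 + 6.45 + 9.47 + 7.37 = 23.98

23.98


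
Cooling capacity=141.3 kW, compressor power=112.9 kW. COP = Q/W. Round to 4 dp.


COP = 141.3 / 112.9 = 1.2516

1.2516


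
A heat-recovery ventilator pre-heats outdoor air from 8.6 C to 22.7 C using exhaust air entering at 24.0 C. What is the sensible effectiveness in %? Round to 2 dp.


eff = (22.7-8.6)/(24.0-8.6)*100 = 91.56 %

91.56 %


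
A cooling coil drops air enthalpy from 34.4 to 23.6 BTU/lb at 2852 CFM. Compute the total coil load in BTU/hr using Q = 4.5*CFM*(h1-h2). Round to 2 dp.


Q = 4.5 * 2852 * (34.4 - 23.6) = 138607.20 BTU/hr

138607.20 BTU/hr


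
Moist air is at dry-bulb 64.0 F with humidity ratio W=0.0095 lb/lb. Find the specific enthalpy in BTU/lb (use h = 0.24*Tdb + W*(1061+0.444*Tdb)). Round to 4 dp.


h = 0.24*64.0 + 0.0095*(1061+0.444*64.0) = 25.7095 BTU/lb

25.7095 BTU/lb


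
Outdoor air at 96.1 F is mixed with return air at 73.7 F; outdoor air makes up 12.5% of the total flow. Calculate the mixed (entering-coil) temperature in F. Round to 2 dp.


T_mix = 73.7 + (12.5/100)*(96.1-73.7) = 76.50 F

76.50 F


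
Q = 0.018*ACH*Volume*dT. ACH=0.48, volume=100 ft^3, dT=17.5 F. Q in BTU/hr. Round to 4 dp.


Q = 0.018 * 0.48 * 100 * 17.5 = 15.1200 BTU/hr

15.1200 BTU/hr


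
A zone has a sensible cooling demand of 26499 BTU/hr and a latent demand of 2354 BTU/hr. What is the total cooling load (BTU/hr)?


Qt = 26499 + 2354 = 28853 BTU/hr

28853 BTU/hr


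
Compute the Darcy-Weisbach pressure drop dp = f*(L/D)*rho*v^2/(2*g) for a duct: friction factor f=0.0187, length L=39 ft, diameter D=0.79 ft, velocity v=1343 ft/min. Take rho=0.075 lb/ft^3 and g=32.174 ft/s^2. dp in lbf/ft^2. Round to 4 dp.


v_fps = 1343/60 = 22.3833 ft/s
dp = 0.0187*(39/0.79)*0.075*22.3833^2/(2*32.174) = 0.5391 lbf/ft^2

0.5391 lbf/ft^2


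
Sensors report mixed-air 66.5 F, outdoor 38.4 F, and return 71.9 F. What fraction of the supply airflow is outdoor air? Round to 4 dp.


frac = (66.5 - 71.9) / (38.4 - 71.9) = 0.1612

0.1612


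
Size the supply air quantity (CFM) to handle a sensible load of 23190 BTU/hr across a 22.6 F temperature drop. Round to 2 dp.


CFM = 23190 / (1.08 * 22.6) = 950.10

950.10 CFM


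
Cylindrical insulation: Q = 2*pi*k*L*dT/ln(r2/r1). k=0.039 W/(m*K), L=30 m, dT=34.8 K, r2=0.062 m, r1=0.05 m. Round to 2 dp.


Q = 2*pi*0.039*30*34.8/ln(0.062/0.05) = 1189.27 W

1189.27 W


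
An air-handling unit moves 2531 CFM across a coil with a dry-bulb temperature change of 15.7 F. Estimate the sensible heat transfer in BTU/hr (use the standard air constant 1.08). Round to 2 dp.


Q = 1.08 * 2531 * 15.7 = 42915.64 BTU/hr

42915.64 BTU/hr


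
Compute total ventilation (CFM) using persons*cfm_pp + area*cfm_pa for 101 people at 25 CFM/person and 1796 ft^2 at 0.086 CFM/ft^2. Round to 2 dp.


Total = 101*25 + 1796*0.086 = 2679.46 CFM

2679.46 CFM


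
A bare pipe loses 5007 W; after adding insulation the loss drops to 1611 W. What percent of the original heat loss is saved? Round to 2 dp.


Savings = ((5007-1611)/5007)*100 = 67.83 %

67.83 %


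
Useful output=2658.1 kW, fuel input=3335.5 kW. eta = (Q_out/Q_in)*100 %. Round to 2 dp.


eta = (2658.1/3335.5)*100 = 79.69 %

79.69 %


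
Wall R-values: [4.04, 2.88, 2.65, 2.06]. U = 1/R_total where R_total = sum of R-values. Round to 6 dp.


R_total = 4.04 + 2.88 + 2.65 + 2.06 = 11.63
U = 1/11.63 = 0.085985

0.085985


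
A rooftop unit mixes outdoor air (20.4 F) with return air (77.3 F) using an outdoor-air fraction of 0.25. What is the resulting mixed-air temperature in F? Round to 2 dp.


T_mix = 0.25*20.4 + 0.75*77.3 = 63.08 F

63.08 F


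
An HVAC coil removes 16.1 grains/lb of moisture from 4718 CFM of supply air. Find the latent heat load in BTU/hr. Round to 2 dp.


Q = 0.68 * 4718 * 16.1 = 51652.66 BTU/hr

51652.66 BTU/hr


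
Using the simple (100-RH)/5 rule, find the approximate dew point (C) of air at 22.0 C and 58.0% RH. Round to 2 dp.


Td = 22.0 - (100-58.0)/5 = 13.60 C

13.60 C


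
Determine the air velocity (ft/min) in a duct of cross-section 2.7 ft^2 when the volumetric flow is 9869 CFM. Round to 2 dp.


V = 9869 / 2.7 = 3655.19 ft/min

3655.19 ft/min


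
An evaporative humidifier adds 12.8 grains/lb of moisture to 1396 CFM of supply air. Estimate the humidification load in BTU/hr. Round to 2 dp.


Q = 0.68 * 1396 * 12.8 = 12150.78 BTU/hr

12150.78 BTU/hr


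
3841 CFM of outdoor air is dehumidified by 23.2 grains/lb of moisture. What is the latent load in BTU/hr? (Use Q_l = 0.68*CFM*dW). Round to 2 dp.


Q = 0.68 * 3841 * 23.2 = 60595.62 BTU/hr

60595.62 BTU/hr


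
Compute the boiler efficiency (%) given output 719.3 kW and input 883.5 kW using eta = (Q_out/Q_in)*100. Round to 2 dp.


eta = (719.3/883.5)*100 = 81.41 %

81.41 %


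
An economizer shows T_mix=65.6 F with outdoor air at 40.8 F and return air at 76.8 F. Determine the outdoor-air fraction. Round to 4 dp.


frac = (65.6 - 76.8) / (40.8 - 76.8) = 0.3111

0.3111


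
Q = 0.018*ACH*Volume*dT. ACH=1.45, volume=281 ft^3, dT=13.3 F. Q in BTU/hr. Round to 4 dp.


Q = 0.018 * 1.45 * 281 * 13.3 = 97.5435 BTU/hr

97.5435 BTU/hr


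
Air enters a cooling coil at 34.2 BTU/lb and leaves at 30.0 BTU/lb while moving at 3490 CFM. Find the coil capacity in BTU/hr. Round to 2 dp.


Q = 4.5 * 3490 * (34.2 - 30.0) = 65961.00 BTU/hr

65961.00 BTU/hr


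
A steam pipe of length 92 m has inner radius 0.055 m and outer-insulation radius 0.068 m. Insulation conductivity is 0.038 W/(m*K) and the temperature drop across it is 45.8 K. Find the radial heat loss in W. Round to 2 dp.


Q = 2*pi*0.038*92*45.8/ln(0.068/0.055) = 4741.59 W

4741.59 W


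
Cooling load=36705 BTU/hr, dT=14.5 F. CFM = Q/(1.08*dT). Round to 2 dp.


CFM = 36705 / (1.08 * 14.5) = 2343.87

2343.87 CFM


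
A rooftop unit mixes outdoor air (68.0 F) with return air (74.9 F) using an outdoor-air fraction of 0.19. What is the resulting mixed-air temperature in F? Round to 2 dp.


T_mix = 0.19*68.0 + 0.81*74.9 = 73.59 F

73.59 F


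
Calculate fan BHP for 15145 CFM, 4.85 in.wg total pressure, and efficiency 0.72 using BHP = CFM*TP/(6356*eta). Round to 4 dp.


BHP = 15145 * 4.85 / (6356 * 0.72) = 16.0507 hp

16.0507 hp


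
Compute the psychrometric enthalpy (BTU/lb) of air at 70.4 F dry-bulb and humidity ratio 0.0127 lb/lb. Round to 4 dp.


h = 0.24*70.4 + 0.0127*(1061+0.444*70.4) = 30.7677 BTU/lb

30.7677 BTU/lb


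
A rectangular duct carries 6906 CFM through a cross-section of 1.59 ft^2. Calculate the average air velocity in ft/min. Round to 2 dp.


V = 6906 / 1.59 = 4343.40 ft/min

4343.40 ft/min


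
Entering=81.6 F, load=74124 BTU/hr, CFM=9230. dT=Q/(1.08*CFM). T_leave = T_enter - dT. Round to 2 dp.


dT = 74124/(1.08*9230) = 7.4359
T_leave = 81.6 - 7.4359 = 74.16 F

74.16 F


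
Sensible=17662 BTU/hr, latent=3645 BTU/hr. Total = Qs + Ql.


Qt = 17662 + 3645 = 21307 BTU/hr

21307 BTU/hr


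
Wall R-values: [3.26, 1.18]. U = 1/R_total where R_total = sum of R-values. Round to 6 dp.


R_total = 3.26 + 1.18 = 4.44
U = 1/4.44 = 0.225225

0.225225


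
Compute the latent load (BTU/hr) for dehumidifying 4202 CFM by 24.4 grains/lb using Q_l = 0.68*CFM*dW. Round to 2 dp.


Q = 0.68 * 4202 * 24.4 = 69719.58 BTU/hr

69719.58 BTU/hr


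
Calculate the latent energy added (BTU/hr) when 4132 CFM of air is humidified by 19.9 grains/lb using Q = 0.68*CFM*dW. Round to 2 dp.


Q = 0.68 * 4132 * 19.9 = 55914.22 BTU/hr

55914.22 BTU/hr


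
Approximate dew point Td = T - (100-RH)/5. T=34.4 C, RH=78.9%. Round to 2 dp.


Td = 34.4 - (100-78.9)/5 = 30.18 C

30.18 C


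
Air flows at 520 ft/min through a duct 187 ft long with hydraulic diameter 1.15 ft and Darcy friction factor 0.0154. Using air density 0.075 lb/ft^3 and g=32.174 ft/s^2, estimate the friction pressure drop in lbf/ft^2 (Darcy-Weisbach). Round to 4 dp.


v_fps = 520/60 = 8.6667 ft/s
dp = 0.0154*(187/1.15)*0.075*8.6667^2/(2*32.174) = 0.2192 lbf/ft^2

0.2192 lbf/ft^2


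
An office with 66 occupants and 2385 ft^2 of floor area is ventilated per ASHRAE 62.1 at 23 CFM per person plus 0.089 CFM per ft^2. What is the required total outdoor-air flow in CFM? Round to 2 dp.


Total = 66*23 + 2385*0.089 = 1730.27 CFM

1730.27 CFM


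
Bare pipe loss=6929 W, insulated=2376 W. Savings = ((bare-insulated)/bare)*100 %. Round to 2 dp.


Savings = ((6929-2376)/6929)*100 = 65.71 %

65.71 %


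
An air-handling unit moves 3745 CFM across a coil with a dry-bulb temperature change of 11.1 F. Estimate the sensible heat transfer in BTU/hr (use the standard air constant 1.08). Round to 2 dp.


Q = 1.08 * 3745 * 11.1 = 44895.06 BTU/hr

44895.06 BTU/hr


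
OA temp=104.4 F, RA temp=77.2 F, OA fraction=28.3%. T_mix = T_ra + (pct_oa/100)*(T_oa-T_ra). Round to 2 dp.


T_mix = 77.2 + (28.3/100)*(104.4-77.2) = 84.90 F

84.90 F


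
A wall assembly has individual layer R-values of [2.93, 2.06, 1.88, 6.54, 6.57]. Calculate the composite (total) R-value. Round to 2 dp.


R_total = 2.93 + 2.06 + 1.88 + 6.54 + 6.57 = 19.98

19.98


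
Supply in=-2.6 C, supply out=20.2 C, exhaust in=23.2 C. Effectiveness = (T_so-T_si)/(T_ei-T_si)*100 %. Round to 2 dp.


eff = (20.2-(-2.6))/(23.2-(-2.6))*100 = 88.37 %

88.37 %


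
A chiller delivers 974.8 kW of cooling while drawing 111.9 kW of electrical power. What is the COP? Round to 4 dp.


COP = 974.8 / 111.9 = 8.7113

8.7113


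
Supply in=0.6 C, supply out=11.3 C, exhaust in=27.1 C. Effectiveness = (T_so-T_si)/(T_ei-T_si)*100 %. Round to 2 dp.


eff = (11.3-0.6)/(27.1-0.6)*100 = 40.38 %

40.38 %


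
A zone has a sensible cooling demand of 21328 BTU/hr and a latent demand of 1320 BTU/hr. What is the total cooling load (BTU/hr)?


Qt = 21328 + 1320 = 22648 BTU/hr

22648 BTU/hr


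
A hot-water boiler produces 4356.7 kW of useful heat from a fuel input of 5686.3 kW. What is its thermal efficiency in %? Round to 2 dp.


eta = (4356.7/5686.3)*100 = 76.62 %

76.62 %


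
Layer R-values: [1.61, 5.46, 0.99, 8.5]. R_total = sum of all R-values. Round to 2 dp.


R_total = 1.61 + 5.46 + 0.99 + 8.5 = 16.56

16.56


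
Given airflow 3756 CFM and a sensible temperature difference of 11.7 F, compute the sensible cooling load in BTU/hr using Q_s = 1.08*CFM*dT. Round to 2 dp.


Q = 1.08 * 3756 * 11.7 = 47460.82 BTU/hr

47460.82 BTU/hr


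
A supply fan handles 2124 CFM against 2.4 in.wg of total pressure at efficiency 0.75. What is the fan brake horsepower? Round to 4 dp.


BHP = 2124 * 2.4 / (6356 * 0.75) = 1.0694 hp

1.0694 hp


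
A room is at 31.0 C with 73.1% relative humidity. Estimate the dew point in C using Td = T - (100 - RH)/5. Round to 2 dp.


Td = 31.0 - (100-73.1)/5 = 25.62 C

25.62 C


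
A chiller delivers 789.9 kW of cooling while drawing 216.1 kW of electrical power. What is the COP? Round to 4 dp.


COP = 789.9 / 216.1 = 3.6553

3.6553


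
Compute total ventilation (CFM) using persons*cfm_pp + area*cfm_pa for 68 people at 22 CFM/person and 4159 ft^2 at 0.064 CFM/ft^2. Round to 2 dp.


Total = 68*22 + 4159*0.064 = 1762.18 CFM

1762.18 CFM


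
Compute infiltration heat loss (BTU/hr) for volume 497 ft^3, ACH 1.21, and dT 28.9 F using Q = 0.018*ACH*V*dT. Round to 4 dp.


Q = 0.018 * 1.21 * 497 * 28.9 = 312.8327 BTU/hr

312.8327 BTU/hr


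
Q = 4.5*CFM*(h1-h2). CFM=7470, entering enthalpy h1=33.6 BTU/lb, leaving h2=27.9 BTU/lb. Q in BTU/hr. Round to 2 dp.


Q = 4.5 * 7470 * (33.6 - 27.9) = 191605.50 BTU/hr

191605.50 BTU/hr


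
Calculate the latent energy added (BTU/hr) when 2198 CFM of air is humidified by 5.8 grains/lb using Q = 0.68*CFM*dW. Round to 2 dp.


Q = 0.68 * 2198 * 5.8 = 8668.91 BTU/hr

8668.91 BTU/hr


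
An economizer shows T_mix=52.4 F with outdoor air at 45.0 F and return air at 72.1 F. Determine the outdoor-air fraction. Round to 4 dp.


frac = (52.4 - 72.1) / (45.0 - 72.1) = 0.7269

0.7269


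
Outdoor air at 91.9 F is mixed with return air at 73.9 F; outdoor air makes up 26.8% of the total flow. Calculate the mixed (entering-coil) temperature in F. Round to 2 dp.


T_mix = 73.9 + (26.8/100)*(91.9-73.9) = 78.72 F

78.72 F


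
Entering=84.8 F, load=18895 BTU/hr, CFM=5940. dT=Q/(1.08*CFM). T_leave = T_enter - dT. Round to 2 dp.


dT = 18895/(1.08*5940) = 2.9453
T_leave = 84.8 - 2.9453 = 81.85 F

81.85 F


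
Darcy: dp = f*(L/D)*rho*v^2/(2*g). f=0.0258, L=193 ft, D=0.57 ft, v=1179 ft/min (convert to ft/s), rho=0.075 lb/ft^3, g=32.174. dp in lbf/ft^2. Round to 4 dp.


v_fps = 1179/60 = 19.65 ft/s
dp = 0.0258*(193/0.57)*0.075*19.65^2/(2*32.174) = 3.9315 lbf/ft^2

3.9315 lbf/ft^2


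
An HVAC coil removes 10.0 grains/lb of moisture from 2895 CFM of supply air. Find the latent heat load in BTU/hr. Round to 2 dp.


Q = 0.68 * 2895 * 10.0 = 19686.00 BTU/hr

19686.00 BTU/hr


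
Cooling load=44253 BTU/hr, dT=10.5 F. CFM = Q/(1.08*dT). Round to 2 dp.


CFM = 44253 / (1.08 * 10.5) = 3902.38

3902.38 CFM


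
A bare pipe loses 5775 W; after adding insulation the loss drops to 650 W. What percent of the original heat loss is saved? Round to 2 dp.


Savings = ((5775-650)/5775)*100 = 88.74 %

88.74 %


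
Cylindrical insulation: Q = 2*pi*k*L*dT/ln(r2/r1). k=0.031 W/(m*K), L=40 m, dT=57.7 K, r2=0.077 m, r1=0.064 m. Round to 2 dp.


Q = 2*pi*0.031*40*57.7/ln(0.077/0.064) = 2431.02 W

2431.02 W


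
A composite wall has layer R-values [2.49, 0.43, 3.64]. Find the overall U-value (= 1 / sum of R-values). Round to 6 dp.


R_total = 2.49 + 0.43 + 3.64 = 6.56
U = 1/6.56 = 0.152439

0.152439


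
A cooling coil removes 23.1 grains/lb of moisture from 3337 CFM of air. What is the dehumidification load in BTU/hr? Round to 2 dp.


Q = 0.68 * 3337 * 23.1 = 52417.60 BTU/hr

52417.60 BTU/hr


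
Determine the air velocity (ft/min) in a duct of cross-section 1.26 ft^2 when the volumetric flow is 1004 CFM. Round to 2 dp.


V = 1004 / 1.26 = 796.83 ft/min

796.83 ft/min


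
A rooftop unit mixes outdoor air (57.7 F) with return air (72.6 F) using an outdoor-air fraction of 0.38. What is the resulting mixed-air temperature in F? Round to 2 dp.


T_mix = 0.38*57.7 + 0.62*72.6 = 66.94 F

66.94 F


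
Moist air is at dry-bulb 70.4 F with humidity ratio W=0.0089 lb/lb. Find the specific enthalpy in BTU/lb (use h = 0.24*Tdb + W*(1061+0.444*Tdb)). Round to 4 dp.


h = 0.24*70.4 + 0.0089*(1061+0.444*70.4) = 26.6171 BTU/lb

26.6171 BTU/lb


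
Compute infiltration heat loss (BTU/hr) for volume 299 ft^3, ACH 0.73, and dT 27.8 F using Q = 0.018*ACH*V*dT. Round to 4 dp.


Q = 0.018 * 0.73 * 299 * 27.8 = 109.2223 BTU/hr

109.2223 BTU/hr


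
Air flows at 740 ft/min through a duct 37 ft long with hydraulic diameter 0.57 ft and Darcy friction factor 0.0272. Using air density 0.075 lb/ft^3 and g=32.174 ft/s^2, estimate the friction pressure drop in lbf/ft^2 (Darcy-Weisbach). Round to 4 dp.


v_fps = 740/60 = 12.3333 ft/s
dp = 0.0272*(37/0.57)*0.075*12.3333^2/(2*32.174) = 0.3130 lbf/ft^2

0.3130 lbf/ft^2


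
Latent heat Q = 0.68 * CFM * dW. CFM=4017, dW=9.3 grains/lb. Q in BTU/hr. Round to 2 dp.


Q = 0.68 * 4017 * 9.3 = 25403.51 BTU/hr

25403.51 BTU/hr


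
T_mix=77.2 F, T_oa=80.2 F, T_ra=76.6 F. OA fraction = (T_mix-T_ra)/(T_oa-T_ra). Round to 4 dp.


frac = (77.2 - 76.6) / (80.2 - 76.6) = 0.1667

0.1667


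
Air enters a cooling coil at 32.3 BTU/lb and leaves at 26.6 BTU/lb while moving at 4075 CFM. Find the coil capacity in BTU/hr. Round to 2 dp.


Q = 4.5 * 4075 * (32.3 - 26.6) = 104523.75 BTU/hr

104523.75 BTU/hr


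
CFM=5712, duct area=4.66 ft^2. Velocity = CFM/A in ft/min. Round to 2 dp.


V = 5712 / 4.66 = 1225.75 ft/min

1225.75 ft/min


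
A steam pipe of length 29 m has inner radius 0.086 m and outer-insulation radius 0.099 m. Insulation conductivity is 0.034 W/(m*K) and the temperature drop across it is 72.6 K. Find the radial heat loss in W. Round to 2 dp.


Q = 2*pi*0.034*29*72.6/ln(0.099/0.086) = 3195.03 W

3195.03 W


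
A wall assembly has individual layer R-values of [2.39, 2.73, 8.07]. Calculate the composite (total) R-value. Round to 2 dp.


R_total = 2.39 + 2.73 + 8.07 = 13.19

13.19


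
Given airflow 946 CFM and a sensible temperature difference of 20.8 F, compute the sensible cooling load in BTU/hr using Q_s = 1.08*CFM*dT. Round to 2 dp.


Q = 1.08 * 946 * 20.8 = 21250.94 BTU/hr

21250.94 BTU/hr


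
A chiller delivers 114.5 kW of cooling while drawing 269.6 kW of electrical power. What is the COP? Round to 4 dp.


COP = 114.5 / 269.6 = 0.4247

0.4247


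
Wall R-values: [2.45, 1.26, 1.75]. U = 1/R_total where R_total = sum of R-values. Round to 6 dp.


R_total = 2.45 + 1.26 + 1.75 = 5.46
U = 1/5.46 = 0.183150

0.183150


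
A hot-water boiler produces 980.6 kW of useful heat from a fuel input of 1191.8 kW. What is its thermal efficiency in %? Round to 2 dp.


eta = (980.6/1191.8)*100 = 82.28 %

82.28 %


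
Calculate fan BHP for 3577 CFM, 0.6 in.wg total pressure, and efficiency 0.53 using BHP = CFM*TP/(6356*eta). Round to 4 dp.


BHP = 3577 * 0.6 / (6356 * 0.53) = 0.6371 hp

0.6371 hp


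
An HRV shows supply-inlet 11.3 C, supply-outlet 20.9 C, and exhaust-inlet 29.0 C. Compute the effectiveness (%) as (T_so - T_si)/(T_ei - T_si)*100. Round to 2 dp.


eff = (20.9-11.3)/(29.0-11.3)*100 = 54.24 %

54.24 %


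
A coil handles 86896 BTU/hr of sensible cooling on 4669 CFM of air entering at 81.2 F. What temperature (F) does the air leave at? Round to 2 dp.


dT = 86896/(1.08*4669) = 17.2327
T_leave = 81.2 - 17.2327 = 63.97 F

63.97 F


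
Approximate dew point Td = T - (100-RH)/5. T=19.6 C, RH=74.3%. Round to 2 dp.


Td = 19.6 - (100-74.3)/5 = 14.46 C

14.46 C


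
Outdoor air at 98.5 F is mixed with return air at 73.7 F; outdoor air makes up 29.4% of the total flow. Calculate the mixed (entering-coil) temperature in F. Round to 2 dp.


T_mix = 73.7 + (29.4/100)*(98.5-73.7) = 80.99 F

80.99 F


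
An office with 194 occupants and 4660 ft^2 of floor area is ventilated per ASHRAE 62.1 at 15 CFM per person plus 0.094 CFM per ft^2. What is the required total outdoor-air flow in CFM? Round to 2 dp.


Total = 194*15 + 4660*0.094 = 3348.04 CFM

3348.04 CFM


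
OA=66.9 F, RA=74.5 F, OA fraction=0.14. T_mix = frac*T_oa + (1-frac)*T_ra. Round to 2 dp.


T_mix = 0.14*66.9 + 0.86*74.5 = 73.44 F

73.44 F


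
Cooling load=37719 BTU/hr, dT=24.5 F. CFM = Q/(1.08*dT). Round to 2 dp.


CFM = 37719 / (1.08 * 24.5) = 1425.51

1425.51 CFM


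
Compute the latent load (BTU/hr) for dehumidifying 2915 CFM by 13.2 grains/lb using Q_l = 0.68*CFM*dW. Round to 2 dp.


Q = 0.68 * 2915 * 13.2 = 26165.04 BTU/hr

26165.04 BTU/hr


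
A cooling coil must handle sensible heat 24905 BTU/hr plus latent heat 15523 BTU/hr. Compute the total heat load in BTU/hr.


Qt = 24905 + 15523 = 40428 BTU/hr

40428 BTU/hr


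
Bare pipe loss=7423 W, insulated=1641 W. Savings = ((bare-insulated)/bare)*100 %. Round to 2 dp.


Savings = ((7423-1641)/7423)*100 = 77.89 %

77.89 %


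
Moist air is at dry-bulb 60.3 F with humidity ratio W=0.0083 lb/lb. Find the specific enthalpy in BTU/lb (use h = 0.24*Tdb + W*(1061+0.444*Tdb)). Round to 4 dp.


h = 0.24*60.3 + 0.0083*(1061+0.444*60.3) = 23.5005 BTU/lb

23.5005 BTU/lb


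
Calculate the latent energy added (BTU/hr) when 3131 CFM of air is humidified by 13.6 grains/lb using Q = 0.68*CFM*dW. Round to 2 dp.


Q = 0.68 * 3131 * 13.6 = 28955.49 BTU/hr

28955.49 BTU/hr


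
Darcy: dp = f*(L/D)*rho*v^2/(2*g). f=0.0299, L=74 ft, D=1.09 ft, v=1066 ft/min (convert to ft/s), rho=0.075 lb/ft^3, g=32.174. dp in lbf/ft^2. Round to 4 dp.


v_fps = 1066/60 = 17.7667 ft/s
dp = 0.0299*(74/1.09)*0.075*17.7667^2/(2*32.174) = 0.7468 lbf/ft^2

0.7468 lbf/ft^2


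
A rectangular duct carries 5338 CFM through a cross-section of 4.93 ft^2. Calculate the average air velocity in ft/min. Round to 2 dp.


V = 5338 / 4.93 = 1082.76 ft/min

1082.76 ft/min


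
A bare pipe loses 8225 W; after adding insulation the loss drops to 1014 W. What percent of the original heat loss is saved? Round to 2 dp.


Savings = ((8225-1014)/8225)*100 = 87.67 %

87.67 %


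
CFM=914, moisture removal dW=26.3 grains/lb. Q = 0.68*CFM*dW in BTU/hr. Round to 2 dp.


Q = 0.68 * 914 * 26.3 = 16345.98 BTU/hr

16345.98 BTU/hr


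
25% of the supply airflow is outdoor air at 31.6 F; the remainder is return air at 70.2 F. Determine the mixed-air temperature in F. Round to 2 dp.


T_mix = 0.25*31.6 + 0.75*70.2 = 60.55 F

60.55 F


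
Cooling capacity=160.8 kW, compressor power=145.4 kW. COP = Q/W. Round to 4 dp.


COP = 160.8 / 145.4 = 1.1059

1.1059


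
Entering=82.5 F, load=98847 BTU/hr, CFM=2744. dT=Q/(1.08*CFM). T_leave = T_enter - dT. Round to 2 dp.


dT = 98847/(1.08*2744) = 33.3546
T_leave = 82.5 - 33.3546 = 49.15 F

49.15 F


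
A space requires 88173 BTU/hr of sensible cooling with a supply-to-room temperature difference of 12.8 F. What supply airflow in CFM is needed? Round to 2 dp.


CFM = 88173 / (1.08 * 12.8) = 6378.26

6378.26 CFM


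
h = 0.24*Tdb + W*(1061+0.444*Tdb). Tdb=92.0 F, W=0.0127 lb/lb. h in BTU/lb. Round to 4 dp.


h = 0.24*92.0 + 0.0127*(1061+0.444*92.0) = 36.0735 BTU/lb

36.0735 BTU/lb


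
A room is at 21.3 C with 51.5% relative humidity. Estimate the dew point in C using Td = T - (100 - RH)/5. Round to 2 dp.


Td = 21.3 - (100-51.5)/5 = 11.60 C

11.60 C


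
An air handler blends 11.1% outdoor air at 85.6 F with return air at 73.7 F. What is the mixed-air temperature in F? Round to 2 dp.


T_mix = 73.7 + (11.1/100)*(85.6-73.7) = 75.02 F

75.02 F


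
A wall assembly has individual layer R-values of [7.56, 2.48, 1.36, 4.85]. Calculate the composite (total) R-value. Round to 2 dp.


R_total = 7.56 + 2.48 + 1.36 + 4.85 = 16.25

16.25


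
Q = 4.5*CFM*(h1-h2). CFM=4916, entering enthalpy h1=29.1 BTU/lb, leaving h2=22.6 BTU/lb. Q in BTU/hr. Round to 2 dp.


Q = 4.5 * 4916 * (29.1 - 22.6) = 143793.00 BTU/hr

143793.00 BTU/hr


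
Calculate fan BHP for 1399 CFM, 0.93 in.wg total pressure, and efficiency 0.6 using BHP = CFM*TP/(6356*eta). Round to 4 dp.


BHP = 1399 * 0.93 / (6356 * 0.6) = 0.3412 hp

0.3412 hp


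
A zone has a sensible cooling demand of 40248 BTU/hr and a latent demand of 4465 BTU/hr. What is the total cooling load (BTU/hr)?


Qt = 40248 + 4465 = 44713 BTU/hr

44713 BTU/hr


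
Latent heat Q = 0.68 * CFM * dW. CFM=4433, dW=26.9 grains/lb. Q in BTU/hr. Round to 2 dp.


Q = 0.68 * 4433 * 26.9 = 81088.44 BTU/hr

81088.44 BTU/hr


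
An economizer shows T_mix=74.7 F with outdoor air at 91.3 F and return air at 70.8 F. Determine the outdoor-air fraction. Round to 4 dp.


frac = (74.7 - 70.8) / (91.3 - 70.8) = 0.1902

0.1902


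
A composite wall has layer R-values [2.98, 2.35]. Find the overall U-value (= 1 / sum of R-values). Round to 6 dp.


R_total = 2.98 + 2.35 = 5.33
U = 1/5.33 = 0.187617

0.187617


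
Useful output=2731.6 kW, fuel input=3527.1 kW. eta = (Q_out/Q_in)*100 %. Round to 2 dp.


eta = (2731.6/3527.1)*100 = 77.45 %

77.45 %


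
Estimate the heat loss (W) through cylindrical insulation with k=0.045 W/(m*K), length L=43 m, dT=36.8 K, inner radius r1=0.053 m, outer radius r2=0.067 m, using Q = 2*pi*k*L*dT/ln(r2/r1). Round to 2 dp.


Q = 2*pi*0.045*43*36.8/ln(0.067/0.053) = 1908.75 W

1908.75 W


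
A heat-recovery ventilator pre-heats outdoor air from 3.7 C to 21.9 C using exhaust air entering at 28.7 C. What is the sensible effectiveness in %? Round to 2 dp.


eff = (21.9-3.7)/(28.7-3.7)*100 = 72.80 %

72.80 %


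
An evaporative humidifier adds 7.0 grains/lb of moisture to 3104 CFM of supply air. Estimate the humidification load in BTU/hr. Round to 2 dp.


Q = 0.68 * 3104 * 7.0 = 14775.04 BTU/hr

14775.04 BTU/hr


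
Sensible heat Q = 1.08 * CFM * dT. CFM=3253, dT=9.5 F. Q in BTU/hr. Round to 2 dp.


Q = 1.08 * 3253 * 9.5 = 33375.78 BTU/hr

33375.78 BTU/hr


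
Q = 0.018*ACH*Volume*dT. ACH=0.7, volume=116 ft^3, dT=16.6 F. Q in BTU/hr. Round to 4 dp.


Q = 0.018 * 0.7 * 116 * 16.6 = 24.2626 BTU/hr

24.2626 BTU/hr


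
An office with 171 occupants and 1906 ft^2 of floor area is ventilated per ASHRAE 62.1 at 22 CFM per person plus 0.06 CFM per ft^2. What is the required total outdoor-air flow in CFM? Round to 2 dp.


Total = 171*22 + 1906*0.06 = 3876.36 CFM

3876.36 CFM


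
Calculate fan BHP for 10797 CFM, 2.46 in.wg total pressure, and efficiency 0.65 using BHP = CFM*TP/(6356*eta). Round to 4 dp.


BHP = 10797 * 2.46 / (6356 * 0.65) = 6.4290 hp

6.4290 hp


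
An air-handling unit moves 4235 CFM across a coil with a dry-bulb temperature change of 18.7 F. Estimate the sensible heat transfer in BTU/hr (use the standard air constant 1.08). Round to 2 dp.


Q = 1.08 * 4235 * 18.7 = 85530.06 BTU/hr

85530.06 BTU/hr


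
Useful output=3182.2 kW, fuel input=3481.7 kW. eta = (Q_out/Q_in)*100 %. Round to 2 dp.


eta = (3182.2/3481.7)*100 = 91.40 %

91.40 %


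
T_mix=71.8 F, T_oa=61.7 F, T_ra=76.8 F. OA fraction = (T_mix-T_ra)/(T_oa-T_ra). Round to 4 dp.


frac = (71.8 - 76.8) / (61.7 - 76.8) = 0.3311

0.3311


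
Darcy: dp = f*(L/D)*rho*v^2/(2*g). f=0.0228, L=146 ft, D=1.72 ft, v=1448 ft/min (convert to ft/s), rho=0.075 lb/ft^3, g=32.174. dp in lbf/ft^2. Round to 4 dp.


v_fps = 1448/60 = 24.1333 ft/s
dp = 0.0228*(146/1.72)*0.075*24.1333^2/(2*32.174) = 1.3138 lbf/ft^2

1.3138 lbf/ft^2


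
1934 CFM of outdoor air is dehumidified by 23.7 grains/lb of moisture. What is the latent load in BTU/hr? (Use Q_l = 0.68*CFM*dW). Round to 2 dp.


Q = 0.68 * 1934 * 23.7 = 31168.34 BTU/hr

31168.34 BTU/hr


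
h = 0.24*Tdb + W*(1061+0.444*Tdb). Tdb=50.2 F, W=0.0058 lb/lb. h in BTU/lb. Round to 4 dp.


h = 0.24*50.2 + 0.0058*(1061+0.444*50.2) = 18.3311 BTU/lb

18.3311 BTU/lb


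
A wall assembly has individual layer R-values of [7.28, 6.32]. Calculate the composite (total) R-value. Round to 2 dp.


R_total = 7.28 + 6.32 = 13.60

13.60


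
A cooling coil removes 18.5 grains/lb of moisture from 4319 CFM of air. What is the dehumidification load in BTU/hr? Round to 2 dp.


Q = 0.68 * 4319 * 18.5 = 54333.02 BTU/hr

54333.02 BTU/hr


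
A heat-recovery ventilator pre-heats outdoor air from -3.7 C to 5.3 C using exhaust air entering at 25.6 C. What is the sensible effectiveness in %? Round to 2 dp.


eff = (5.3-(-3.7))/(25.6-(-3.7))*100 = 30.72 %

30.72 %


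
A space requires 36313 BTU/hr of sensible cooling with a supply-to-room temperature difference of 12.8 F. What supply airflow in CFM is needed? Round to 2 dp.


CFM = 36313 / (1.08 * 12.8) = 2626.81

2626.81 CFM


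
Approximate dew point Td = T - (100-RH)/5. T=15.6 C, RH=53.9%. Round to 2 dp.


Td = 15.6 - (100-53.9)/5 = 6.38 C

6.38 C


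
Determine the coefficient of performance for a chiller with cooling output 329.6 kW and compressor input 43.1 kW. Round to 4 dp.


COP = 329.6 / 43.1 = 7.6473

7.6473


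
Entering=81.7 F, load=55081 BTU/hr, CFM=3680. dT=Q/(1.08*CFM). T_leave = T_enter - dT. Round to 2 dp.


dT = 55081/(1.08*3680) = 13.8589
T_leave = 81.7 - 13.8589 = 67.84 F

67.84 F


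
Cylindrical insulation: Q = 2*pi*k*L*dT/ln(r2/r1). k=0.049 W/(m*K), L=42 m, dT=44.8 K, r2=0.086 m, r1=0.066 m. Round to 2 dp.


Q = 2*pi*0.049*42*44.8/ln(0.086/0.066) = 2188.58 W

2188.58 W


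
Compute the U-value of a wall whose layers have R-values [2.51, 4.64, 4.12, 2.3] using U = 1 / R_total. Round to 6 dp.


R_total = 2.51 + 4.64 + 4.12 + 2.3 = 13.57
U = 1/13.57 = 0.073692

0.073692


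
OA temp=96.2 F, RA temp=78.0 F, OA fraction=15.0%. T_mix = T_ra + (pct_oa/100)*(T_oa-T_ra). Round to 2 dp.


T_mix = 78.0 + (15.0/100)*(96.2-78.0) = 80.73 F

80.73 F


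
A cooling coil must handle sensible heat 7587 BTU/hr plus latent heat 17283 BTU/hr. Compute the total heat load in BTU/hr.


Qt = 7587 + 17283 = 24870 BTU/hr

24870 BTU/hr


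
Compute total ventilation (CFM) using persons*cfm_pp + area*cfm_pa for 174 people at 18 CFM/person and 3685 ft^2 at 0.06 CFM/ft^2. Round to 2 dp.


Total = 174*18 + 3685*0.06 = 3353.10 CFM

3353.10 CFM


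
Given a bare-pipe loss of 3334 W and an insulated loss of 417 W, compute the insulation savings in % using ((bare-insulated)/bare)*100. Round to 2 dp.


Savings = ((3334-417)/3334)*100 = 87.49 %

87.49 %


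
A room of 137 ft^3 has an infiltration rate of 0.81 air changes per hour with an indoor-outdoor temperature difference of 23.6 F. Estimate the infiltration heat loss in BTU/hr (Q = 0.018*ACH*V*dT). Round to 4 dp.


Q = 0.018 * 0.81 * 137 * 23.6 = 47.1401 BTU/hr

47.1401 BTU/hr


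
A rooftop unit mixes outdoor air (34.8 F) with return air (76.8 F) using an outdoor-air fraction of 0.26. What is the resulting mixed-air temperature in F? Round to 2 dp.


T_mix = 0.26*34.8 + 0.74*76.8 = 65.88 F

65.88 F


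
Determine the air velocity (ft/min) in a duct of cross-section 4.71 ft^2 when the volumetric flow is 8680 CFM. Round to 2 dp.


V = 8680 / 4.71 = 1842.89 ft/min

1842.89 ft/min


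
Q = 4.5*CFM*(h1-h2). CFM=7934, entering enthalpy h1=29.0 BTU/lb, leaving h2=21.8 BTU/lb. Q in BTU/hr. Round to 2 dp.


Q = 4.5 * 7934 * (29.0 - 21.8) = 257061.60 BTU/hr

257061.60 BTU/hr


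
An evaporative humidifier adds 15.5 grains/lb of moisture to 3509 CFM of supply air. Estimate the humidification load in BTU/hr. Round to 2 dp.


Q = 0.68 * 3509 * 15.5 = 36984.86 BTU/hr

36984.86 BTU/hr


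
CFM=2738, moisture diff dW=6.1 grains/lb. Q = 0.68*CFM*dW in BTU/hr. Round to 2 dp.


Q = 0.68 * 2738 * 6.1 = 11357.22 BTU/hr

11357.22 BTU/hr


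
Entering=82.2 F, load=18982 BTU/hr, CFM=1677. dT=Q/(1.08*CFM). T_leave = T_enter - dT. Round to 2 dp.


dT = 18982/(1.08*1677) = 10.4806
T_leave = 82.2 - 10.4806 = 71.72 F

71.72 F


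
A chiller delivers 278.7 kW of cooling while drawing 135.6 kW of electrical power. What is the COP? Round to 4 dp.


COP = 278.7 / 135.6 = 2.0553

2.0553


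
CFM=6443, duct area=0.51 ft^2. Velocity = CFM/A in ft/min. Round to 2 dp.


V = 6443 / 0.51 = 12633.33 ft/min

12633.33 ft/min


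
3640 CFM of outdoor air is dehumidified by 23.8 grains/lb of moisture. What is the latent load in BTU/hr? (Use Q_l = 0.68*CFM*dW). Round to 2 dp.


Q = 0.68 * 3640 * 23.8 = 58909.76 BTU/hr

58909.76 BTU/hr


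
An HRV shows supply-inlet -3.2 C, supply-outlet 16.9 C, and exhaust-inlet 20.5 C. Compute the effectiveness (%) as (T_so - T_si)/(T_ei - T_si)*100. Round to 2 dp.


eff = (16.9-(-3.2))/(20.5-(-3.2))*100 = 84.81 %

84.81 %


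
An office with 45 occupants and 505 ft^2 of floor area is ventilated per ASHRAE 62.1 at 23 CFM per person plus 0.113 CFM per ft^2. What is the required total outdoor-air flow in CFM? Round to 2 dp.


Total = 45*23 + 505*0.113 = 1092.07 CFM

1092.07 CFM


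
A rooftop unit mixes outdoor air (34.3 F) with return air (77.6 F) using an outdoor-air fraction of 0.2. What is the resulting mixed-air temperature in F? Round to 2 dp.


T_mix = 0.2*34.3 + 0.8*77.6 = 68.94 F

68.94 F


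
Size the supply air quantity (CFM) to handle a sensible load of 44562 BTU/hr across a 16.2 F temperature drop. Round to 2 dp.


CFM = 44562 / (1.08 * 16.2) = 2546.98

2546.98 CFM


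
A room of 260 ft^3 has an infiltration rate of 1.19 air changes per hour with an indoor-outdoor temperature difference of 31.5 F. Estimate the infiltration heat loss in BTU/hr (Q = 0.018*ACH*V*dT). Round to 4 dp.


Q = 0.018 * 1.19 * 260 * 31.5 = 175.4298 BTU/hr

175.4298 BTU/hr


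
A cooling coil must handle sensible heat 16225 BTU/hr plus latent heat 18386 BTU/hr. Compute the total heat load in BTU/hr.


Qt = 16225 + 18386 = 34611 BTU/hr

34611 BTU/hr


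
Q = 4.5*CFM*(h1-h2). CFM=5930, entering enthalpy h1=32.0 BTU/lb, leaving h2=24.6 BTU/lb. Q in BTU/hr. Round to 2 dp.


Q = 4.5 * 5930 * (32.0 - 24.6) = 197469.00 BTU/hr

197469.00 BTU/hr


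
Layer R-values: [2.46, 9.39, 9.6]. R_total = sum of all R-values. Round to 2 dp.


R_total = 2.46 + 9.39 + 9.6 = 21.45

21.45


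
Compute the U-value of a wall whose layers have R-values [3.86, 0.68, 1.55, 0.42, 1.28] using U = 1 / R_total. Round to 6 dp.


R_total = 3.86 + 0.68 + 1.55 + 0.42 + 1.28 = 7.79
U = 1/7.79 = 0.128370

0.128370


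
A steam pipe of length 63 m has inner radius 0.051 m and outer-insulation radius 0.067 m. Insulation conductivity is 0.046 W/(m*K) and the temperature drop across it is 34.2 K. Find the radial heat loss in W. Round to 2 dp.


Q = 2*pi*0.046*63*34.2/ln(0.067/0.051) = 2282.20 W

2282.20 W


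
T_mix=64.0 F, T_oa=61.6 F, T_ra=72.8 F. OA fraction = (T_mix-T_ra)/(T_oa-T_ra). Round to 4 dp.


frac = (64.0 - 72.8) / (61.6 - 72.8) = 0.7857

0.7857


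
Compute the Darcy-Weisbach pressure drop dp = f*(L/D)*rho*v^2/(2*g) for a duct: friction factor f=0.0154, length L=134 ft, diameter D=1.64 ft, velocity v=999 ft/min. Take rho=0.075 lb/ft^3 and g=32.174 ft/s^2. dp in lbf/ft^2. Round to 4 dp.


v_fps = 999/60 = 16.65 ft/s
dp = 0.0154*(134/1.64)*0.075*16.65^2/(2*32.174) = 0.4066 lbf/ft^2

0.4066 lbf/ft^2


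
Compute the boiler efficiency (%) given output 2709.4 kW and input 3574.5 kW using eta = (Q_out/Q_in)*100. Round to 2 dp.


eta = (2709.4/3574.5)*100 = 75.80 %

75.80 %


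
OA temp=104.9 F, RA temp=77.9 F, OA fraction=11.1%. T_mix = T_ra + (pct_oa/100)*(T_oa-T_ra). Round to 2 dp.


T_mix = 77.9 + (11.1/100)*(104.9-77.9) = 80.90 F

80.90 F


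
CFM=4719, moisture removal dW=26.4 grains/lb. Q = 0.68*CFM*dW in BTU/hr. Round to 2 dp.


Q = 0.68 * 4719 * 26.4 = 84715.49 BTU/hr

84715.49 BTU/hr
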